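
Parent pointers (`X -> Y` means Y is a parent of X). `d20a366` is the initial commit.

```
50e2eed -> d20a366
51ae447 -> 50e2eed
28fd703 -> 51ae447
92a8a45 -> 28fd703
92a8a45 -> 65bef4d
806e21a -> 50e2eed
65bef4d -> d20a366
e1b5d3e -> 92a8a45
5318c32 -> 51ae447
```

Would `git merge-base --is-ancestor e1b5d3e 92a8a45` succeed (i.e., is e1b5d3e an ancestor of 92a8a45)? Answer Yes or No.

Ancestors of 92a8a45: {28fd703, 50e2eed, 51ae447, 65bef4d, 92a8a45, d20a366}.
e1b5d3e is not in that set, so it is not an ancestor of 92a8a45.

No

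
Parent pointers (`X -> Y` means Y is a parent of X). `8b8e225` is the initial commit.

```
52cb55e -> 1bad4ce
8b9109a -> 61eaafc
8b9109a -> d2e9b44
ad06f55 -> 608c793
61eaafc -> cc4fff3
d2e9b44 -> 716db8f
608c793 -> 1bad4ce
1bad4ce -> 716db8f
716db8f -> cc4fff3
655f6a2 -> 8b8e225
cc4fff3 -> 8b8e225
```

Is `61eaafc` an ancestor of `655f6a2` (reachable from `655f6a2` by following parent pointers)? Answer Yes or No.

No

Ancestors of 655f6a2: {655f6a2, 8b8e225}.
61eaafc is not in that set, so it is not an ancestor of 655f6a2.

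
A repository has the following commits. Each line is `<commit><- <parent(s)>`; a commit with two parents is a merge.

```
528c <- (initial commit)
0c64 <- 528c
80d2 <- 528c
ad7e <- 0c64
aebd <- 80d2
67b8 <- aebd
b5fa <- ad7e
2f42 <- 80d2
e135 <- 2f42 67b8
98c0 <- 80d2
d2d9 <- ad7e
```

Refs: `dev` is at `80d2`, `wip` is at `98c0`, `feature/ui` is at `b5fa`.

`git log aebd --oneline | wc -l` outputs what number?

3

Walking parent pointers from aebd: reachable set = {528c, 80d2, aebd}.
That is 3 commits.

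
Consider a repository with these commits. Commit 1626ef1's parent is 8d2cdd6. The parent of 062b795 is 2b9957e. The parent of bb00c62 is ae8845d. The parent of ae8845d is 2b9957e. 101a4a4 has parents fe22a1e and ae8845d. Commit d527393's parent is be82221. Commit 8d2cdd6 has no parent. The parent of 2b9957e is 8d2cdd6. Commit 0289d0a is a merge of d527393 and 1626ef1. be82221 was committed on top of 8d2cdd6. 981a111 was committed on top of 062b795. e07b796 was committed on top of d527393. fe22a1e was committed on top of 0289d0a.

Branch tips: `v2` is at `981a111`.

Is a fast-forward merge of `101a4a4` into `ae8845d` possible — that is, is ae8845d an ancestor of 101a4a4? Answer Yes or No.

A fast-forward from ae8845d to 101a4a4 is possible iff ae8845d is an ancestor of 101a4a4.
Ancestors of 101a4a4: {0289d0a, 101a4a4, 1626ef1, 2b9957e, 8d2cdd6, ae8845d, be82221, d527393, fe22a1e}.
ae8845d is among them, so fast-forward is possible.

Yes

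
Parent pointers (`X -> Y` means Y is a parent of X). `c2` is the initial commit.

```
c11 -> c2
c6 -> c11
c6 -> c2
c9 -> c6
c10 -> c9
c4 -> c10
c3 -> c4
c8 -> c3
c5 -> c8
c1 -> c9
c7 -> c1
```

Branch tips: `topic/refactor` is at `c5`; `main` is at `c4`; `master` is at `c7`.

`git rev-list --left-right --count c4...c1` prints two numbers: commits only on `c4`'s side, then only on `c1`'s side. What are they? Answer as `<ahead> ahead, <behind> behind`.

Reachable from c4: {c10, c11, c2, c4, c6, c9}.
Reachable from c1: {c1, c11, c2, c6, c9}.
Only in c4's history (ahead): {c10, c4} — 2.
Only in c1's history (behind): {c1} — 1.

2 ahead, 1 behind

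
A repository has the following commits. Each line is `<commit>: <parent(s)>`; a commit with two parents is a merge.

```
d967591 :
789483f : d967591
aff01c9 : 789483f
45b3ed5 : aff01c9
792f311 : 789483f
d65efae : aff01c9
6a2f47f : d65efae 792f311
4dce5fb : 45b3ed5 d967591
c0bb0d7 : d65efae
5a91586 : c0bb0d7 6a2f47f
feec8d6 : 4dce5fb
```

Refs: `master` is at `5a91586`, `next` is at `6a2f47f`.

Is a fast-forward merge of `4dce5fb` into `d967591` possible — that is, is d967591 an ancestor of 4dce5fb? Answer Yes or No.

Yes

A fast-forward from d967591 to 4dce5fb is possible iff d967591 is an ancestor of 4dce5fb.
Ancestors of 4dce5fb: {45b3ed5, 4dce5fb, 789483f, aff01c9, d967591}.
d967591 is among them, so fast-forward is possible.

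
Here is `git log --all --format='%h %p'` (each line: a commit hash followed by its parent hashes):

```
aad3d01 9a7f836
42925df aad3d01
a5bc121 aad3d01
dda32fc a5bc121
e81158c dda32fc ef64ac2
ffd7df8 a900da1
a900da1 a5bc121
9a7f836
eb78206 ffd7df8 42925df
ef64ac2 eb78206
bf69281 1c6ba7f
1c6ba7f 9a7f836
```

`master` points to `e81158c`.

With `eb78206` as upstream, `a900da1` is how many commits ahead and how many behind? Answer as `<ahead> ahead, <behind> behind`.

0 ahead, 3 behind

Reachable from a900da1: {9a7f836, a5bc121, a900da1, aad3d01}.
Reachable from eb78206: {42925df, 9a7f836, a5bc121, a900da1, aad3d01, eb78206, ffd7df8}.
Only in a900da1's history (ahead): {} — 0.
Only in eb78206's history (behind): {42925df, eb78206, ffd7df8} — 3.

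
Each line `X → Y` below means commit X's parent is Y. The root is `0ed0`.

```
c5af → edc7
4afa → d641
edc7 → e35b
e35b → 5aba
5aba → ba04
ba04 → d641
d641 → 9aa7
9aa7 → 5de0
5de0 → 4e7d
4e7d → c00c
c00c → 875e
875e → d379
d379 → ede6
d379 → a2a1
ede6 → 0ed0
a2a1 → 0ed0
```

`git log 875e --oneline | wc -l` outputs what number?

5

Walking parent pointers from 875e: reachable set = {0ed0, 875e, a2a1, d379, ede6}.
That is 5 commits.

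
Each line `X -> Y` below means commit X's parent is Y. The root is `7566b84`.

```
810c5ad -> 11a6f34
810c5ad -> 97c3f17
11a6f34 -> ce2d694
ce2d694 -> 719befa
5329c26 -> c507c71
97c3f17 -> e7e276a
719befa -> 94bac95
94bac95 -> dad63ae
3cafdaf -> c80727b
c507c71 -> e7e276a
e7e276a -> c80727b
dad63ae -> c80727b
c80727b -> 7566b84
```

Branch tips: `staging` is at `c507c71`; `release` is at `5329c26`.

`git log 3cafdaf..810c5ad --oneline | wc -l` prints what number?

Reachable from 810c5ad: {11a6f34, 719befa, 7566b84, 810c5ad, 94bac95, 97c3f17, c80727b, ce2d694, dad63ae, e7e276a}.
Reachable from 3cafdaf: {3cafdaf, 7566b84, c80727b}.
In 810c5ad's history but not 3cafdaf's: {11a6f34, 719befa, 810c5ad, 94bac95, 97c3f17, ce2d694, dad63ae, e7e276a} — 8 commits.

8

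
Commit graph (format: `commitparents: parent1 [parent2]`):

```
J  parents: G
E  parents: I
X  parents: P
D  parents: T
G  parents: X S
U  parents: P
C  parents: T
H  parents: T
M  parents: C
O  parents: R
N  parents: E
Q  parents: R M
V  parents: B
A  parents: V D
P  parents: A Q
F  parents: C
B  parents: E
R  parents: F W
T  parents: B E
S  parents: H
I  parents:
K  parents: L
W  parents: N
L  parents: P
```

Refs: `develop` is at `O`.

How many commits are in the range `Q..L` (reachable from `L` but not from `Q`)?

Reachable from L: {A, B, C, D, E, F, I, L, M, N, P, Q, R, T, V, W}.
Reachable from Q: {B, C, E, F, I, M, N, Q, R, T, W}.
In L's history but not Q's: {A, D, L, P, V} — 5 commits.

5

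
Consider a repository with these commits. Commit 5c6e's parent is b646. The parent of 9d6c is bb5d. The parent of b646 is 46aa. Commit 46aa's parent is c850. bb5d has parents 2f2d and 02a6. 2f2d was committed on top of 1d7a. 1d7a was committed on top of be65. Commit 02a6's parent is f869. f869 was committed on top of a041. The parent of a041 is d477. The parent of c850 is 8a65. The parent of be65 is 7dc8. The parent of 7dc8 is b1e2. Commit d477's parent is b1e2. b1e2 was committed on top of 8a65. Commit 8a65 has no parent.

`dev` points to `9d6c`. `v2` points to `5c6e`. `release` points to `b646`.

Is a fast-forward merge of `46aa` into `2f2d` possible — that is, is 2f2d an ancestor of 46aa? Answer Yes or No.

A fast-forward from 2f2d to 46aa is possible iff 2f2d is an ancestor of 46aa.
Ancestors of 46aa: {46aa, 8a65, c850}.
2f2d is not among them, so fast-forward is not possible.

No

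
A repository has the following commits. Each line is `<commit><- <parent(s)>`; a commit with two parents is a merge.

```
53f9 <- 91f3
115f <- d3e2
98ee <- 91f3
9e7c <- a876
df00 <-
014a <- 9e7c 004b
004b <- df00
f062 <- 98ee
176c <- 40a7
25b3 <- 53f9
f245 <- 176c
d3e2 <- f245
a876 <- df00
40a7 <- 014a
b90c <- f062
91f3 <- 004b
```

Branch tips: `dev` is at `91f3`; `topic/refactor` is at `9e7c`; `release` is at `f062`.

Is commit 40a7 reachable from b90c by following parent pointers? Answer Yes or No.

Ancestors of b90c: {004b, 91f3, 98ee, b90c, df00, f062}.
40a7 is not in that set, so it is not an ancestor of b90c.

No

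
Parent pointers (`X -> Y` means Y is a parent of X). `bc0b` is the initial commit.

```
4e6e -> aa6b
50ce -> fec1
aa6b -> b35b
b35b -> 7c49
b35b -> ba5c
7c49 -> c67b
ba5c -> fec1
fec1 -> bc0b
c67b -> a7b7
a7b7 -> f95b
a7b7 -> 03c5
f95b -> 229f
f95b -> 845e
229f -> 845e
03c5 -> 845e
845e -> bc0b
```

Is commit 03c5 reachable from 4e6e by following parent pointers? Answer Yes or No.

Ancestors of 4e6e (commits reachable by following parents): {03c5, 229f, 4e6e, 7c49, 845e, a7b7, aa6b, b35b, ba5c, bc0b, c67b, f95b, fec1}.
03c5 is in that set, so it is an ancestor of 4e6e.

Yes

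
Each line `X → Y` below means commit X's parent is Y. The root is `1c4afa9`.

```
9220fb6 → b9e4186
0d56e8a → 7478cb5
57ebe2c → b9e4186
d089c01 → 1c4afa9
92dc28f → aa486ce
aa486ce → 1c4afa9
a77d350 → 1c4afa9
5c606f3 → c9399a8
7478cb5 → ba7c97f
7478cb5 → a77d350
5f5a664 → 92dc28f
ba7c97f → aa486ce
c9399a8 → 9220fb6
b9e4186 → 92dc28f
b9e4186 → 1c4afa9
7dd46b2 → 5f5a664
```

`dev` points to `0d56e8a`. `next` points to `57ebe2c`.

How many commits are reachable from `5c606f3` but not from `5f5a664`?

Reachable from 5c606f3: {1c4afa9, 5c606f3, 9220fb6, 92dc28f, aa486ce, b9e4186, c9399a8}.
Reachable from 5f5a664: {1c4afa9, 5f5a664, 92dc28f, aa486ce}.
In 5c606f3's history but not 5f5a664's: {5c606f3, 9220fb6, b9e4186, c9399a8} — 4 commits.

4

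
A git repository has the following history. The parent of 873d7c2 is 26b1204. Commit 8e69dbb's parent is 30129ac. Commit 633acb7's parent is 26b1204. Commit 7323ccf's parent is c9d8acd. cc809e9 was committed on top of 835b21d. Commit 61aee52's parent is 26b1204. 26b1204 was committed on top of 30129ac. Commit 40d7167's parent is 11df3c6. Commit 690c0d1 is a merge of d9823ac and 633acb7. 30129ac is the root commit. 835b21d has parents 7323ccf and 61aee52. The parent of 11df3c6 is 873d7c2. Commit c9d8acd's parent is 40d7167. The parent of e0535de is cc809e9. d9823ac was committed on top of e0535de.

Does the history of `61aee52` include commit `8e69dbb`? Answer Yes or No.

No

Ancestors of 61aee52: {26b1204, 30129ac, 61aee52}.
8e69dbb is not in that set, so it is not an ancestor of 61aee52.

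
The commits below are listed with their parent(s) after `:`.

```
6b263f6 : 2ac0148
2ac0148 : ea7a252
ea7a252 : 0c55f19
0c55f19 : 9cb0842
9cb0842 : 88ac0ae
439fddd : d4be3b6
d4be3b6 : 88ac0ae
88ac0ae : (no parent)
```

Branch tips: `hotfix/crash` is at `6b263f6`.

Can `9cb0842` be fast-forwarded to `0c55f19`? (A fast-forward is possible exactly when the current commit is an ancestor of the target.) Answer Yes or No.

A fast-forward from 9cb0842 to 0c55f19 is possible iff 9cb0842 is an ancestor of 0c55f19.
Ancestors of 0c55f19: {0c55f19, 88ac0ae, 9cb0842}.
9cb0842 is among them, so fast-forward is possible.

Yes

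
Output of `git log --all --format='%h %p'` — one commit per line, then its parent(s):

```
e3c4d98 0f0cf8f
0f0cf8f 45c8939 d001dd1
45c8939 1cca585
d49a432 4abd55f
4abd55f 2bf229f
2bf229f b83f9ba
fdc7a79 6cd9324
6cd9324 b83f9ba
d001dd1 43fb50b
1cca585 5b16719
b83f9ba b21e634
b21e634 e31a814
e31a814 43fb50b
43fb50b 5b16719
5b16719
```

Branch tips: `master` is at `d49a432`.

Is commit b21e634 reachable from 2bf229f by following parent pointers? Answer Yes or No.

Yes

Ancestors of 2bf229f (commits reachable by following parents): {2bf229f, 43fb50b, 5b16719, b21e634, b83f9ba, e31a814}.
b21e634 is in that set, so it is an ancestor of 2bf229f.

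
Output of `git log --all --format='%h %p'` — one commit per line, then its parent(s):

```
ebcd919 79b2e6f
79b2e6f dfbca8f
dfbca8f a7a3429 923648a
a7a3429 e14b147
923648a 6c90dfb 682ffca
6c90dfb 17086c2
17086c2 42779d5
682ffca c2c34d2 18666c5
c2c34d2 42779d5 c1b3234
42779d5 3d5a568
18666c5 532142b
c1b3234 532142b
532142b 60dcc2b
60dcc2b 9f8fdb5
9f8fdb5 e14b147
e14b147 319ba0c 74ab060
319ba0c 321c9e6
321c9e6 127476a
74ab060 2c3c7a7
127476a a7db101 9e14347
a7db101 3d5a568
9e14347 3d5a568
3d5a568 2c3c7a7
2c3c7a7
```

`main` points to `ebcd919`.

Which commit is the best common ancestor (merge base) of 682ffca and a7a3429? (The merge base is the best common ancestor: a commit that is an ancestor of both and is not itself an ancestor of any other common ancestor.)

e14b147

Ancestors of 682ffca: {127476a, 18666c5, 2c3c7a7, 319ba0c, 321c9e6, 3d5a568, 42779d5, 532142b, 60dcc2b, 682ffca, 74ab060, 9e14347, 9f8fdb5, a7db101, c1b3234, c2c34d2, e14b147}.
Ancestors of a7a3429: {127476a, 2c3c7a7, 319ba0c, 321c9e6, 3d5a568, 74ab060, 9e14347, a7a3429, a7db101, e14b147}.
Common ancestors: {127476a, 2c3c7a7, 319ba0c, 321c9e6, 3d5a568, 74ab060, 9e14347, a7db101, e14b147}.
Among these, e14b147 is not an ancestor of any other common ancestor — it is the merge base.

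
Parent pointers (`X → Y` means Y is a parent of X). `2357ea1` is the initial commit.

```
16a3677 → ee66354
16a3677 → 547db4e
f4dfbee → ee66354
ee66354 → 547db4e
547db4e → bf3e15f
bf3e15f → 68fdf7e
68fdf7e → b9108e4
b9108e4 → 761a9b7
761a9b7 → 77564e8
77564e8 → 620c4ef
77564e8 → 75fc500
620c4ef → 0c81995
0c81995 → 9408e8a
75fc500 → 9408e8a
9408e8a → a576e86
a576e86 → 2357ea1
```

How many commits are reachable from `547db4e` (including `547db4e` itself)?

Walking parent pointers from 547db4e: reachable set = {0c81995, 2357ea1, 547db4e, 620c4ef, 68fdf7e, 75fc500, 761a9b7, 77564e8, 9408e8a, a576e86, b9108e4, bf3e15f}.
That is 12 commits.

12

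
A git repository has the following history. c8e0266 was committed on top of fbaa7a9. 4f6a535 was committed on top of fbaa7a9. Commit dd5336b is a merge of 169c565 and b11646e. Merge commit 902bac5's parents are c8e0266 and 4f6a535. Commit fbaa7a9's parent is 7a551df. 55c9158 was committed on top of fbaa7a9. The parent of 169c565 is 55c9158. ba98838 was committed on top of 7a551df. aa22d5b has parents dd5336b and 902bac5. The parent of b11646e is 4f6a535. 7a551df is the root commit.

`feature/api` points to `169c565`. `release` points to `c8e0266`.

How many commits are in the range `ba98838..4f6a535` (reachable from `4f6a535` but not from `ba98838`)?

2

Reachable from 4f6a535: {4f6a535, 7a551df, fbaa7a9}.
Reachable from ba98838: {7a551df, ba98838}.
In 4f6a535's history but not ba98838's: {4f6a535, fbaa7a9} — 2 commits.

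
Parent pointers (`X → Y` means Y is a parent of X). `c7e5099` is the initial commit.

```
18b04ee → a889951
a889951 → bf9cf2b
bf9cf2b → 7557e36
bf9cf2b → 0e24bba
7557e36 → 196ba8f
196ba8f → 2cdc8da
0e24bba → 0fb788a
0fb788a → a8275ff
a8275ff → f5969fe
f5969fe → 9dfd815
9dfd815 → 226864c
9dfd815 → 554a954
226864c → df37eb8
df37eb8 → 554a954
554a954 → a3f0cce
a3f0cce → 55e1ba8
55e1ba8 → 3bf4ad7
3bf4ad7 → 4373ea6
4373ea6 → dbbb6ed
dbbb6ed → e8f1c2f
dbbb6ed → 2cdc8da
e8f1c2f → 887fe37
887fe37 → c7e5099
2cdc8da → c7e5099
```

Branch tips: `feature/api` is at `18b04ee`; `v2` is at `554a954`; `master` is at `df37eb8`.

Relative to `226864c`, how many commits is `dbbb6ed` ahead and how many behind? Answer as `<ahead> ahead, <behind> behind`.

0 ahead, 7 behind

Reachable from dbbb6ed: {2cdc8da, 887fe37, c7e5099, dbbb6ed, e8f1c2f}.
Reachable from 226864c: {226864c, 2cdc8da, 3bf4ad7, 4373ea6, 554a954, 55e1ba8, 887fe37, a3f0cce, c7e5099, dbbb6ed, df37eb8, e8f1c2f}.
Only in dbbb6ed's history (ahead): {} — 0.
Only in 226864c's history (behind): {226864c, 3bf4ad7, 4373ea6, 554a954, 55e1ba8, a3f0cce, df37eb8} — 7.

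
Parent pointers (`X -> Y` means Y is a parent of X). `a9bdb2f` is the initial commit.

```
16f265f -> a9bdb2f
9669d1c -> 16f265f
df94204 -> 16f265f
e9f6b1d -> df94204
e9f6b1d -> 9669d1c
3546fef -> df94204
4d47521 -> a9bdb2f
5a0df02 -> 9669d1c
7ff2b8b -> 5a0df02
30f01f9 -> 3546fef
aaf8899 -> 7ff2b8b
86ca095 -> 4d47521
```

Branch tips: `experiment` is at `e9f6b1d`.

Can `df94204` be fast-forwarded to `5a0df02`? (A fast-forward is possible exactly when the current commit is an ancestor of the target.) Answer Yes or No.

A fast-forward from df94204 to 5a0df02 is possible iff df94204 is an ancestor of 5a0df02.
Ancestors of 5a0df02: {16f265f, 5a0df02, 9669d1c, a9bdb2f}.
df94204 is not among them, so fast-forward is not possible.

No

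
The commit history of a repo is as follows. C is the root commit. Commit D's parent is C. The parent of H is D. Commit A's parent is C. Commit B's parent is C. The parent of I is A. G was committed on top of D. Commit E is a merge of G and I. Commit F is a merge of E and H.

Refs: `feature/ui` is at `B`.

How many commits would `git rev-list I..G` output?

2

Reachable from G: {C, D, G}.
Reachable from I: {A, C, I}.
In G's history but not I's: {D, G} — 2 commits.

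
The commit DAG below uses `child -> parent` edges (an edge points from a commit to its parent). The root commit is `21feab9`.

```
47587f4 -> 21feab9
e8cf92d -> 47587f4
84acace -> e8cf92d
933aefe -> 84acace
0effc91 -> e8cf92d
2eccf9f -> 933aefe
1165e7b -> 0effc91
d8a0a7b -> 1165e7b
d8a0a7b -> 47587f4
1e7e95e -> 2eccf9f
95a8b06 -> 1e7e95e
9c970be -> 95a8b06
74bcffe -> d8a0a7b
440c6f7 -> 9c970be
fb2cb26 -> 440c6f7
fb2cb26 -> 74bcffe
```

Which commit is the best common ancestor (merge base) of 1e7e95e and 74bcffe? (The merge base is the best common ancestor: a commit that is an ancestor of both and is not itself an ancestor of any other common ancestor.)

e8cf92d

Ancestors of 1e7e95e: {1e7e95e, 21feab9, 2eccf9f, 47587f4, 84acace, 933aefe, e8cf92d}.
Ancestors of 74bcffe: {0effc91, 1165e7b, 21feab9, 47587f4, 74bcffe, d8a0a7b, e8cf92d}.
Common ancestors: {21feab9, 47587f4, e8cf92d}.
Among these, e8cf92d is not an ancestor of any other common ancestor — it is the merge base.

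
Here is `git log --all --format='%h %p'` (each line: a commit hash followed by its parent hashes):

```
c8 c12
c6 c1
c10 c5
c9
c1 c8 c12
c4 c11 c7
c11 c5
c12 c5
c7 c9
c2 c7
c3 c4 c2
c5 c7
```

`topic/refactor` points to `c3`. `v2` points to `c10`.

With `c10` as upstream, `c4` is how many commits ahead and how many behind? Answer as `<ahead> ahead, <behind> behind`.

2 ahead, 1 behind

Reachable from c4: {c11, c4, c5, c7, c9}.
Reachable from c10: {c10, c5, c7, c9}.
Only in c4's history (ahead): {c11, c4} — 2.
Only in c10's history (behind): {c10} — 1.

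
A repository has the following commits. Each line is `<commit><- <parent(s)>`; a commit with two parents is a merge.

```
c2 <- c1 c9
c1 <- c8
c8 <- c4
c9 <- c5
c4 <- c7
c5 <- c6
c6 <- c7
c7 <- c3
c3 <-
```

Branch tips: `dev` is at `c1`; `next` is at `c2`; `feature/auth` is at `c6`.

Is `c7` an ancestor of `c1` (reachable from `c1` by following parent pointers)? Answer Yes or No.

Ancestors of c1 (commits reachable by following parents): {c1, c3, c4, c7, c8}.
c7 is in that set, so it is an ancestor of c1.

Yes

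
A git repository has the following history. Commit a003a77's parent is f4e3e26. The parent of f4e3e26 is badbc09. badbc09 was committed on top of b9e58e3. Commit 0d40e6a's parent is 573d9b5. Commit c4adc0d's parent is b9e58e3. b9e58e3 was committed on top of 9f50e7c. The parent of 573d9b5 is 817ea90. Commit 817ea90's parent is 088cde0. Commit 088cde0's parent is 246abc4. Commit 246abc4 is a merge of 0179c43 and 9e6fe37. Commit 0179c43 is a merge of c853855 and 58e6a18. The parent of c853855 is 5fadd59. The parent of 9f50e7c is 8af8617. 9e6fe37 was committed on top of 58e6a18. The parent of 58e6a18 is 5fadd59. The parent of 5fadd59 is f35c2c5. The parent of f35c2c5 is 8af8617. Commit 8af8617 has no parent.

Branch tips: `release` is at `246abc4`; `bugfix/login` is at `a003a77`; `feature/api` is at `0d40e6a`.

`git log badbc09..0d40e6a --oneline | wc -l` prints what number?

11

Reachable from 0d40e6a: {0179c43, 088cde0, 0d40e6a, 246abc4, 573d9b5, 58e6a18, 5fadd59, 817ea90, 8af8617, 9e6fe37, c853855, f35c2c5}.
Reachable from badbc09: {8af8617, 9f50e7c, b9e58e3, badbc09}.
In 0d40e6a's history but not badbc09's: {0179c43, 088cde0, 0d40e6a, 246abc4, 573d9b5, 58e6a18, 5fadd59, 817ea90, 9e6fe37, c853855, f35c2c5} — 11 commits.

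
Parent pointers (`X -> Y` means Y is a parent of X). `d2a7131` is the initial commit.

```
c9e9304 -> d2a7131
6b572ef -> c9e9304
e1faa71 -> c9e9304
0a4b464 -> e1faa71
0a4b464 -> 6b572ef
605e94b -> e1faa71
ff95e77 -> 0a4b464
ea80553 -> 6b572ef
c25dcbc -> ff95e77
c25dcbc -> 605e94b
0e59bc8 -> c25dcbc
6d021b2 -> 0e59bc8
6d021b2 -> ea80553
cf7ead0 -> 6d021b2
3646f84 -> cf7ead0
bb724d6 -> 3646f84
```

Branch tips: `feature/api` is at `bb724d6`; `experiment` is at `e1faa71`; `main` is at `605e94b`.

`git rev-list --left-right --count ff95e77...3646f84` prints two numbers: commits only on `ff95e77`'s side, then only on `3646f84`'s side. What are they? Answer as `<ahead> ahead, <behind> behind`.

0 ahead, 7 behind

Reachable from ff95e77: {0a4b464, 6b572ef, c9e9304, d2a7131, e1faa71, ff95e77}.
Reachable from 3646f84: {0a4b464, 0e59bc8, 3646f84, 605e94b, 6b572ef, 6d021b2, c25dcbc, c9e9304, cf7ead0, d2a7131, e1faa71, ea80553, ff95e77}.
Only in ff95e77's history (ahead): {} — 0.
Only in 3646f84's history (behind): {0e59bc8, 3646f84, 605e94b, 6d021b2, c25dcbc, cf7ead0, ea80553} — 7.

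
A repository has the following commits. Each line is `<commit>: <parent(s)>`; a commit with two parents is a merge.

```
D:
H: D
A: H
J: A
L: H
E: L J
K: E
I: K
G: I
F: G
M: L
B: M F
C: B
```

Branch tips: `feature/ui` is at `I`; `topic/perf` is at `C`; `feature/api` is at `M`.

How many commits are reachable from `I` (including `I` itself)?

Walking parent pointers from I: reachable set = {A, D, E, H, I, J, K, L}.
That is 8 commits.

8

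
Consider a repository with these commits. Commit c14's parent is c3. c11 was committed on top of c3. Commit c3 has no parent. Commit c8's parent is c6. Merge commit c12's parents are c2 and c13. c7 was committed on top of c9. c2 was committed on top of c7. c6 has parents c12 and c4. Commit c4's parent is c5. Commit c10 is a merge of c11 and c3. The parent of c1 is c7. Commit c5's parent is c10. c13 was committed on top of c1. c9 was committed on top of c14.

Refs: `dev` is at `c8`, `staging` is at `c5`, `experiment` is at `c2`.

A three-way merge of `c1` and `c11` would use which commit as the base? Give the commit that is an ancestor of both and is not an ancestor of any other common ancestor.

c3

Ancestors of c1: {c1, c14, c3, c7, c9}.
Ancestors of c11: {c11, c3}.
Common ancestors: {c3}.
The only common ancestor is c3, so it is the merge base.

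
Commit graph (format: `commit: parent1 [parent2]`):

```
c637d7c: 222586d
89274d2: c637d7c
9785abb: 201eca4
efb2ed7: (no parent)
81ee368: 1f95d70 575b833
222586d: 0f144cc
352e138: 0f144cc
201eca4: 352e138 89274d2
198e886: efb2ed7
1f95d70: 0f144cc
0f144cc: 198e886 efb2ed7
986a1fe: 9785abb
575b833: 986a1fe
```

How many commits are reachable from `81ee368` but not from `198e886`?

11

Reachable from 81ee368: {0f144cc, 198e886, 1f95d70, 201eca4, 222586d, 352e138, 575b833, 81ee368, 89274d2, 9785abb, 986a1fe, c637d7c, efb2ed7}.
Reachable from 198e886: {198e886, efb2ed7}.
In 81ee368's history but not 198e886's: {0f144cc, 1f95d70, 201eca4, 222586d, 352e138, 575b833, 81ee368, 89274d2, 9785abb, 986a1fe, c637d7c} — 11 commits.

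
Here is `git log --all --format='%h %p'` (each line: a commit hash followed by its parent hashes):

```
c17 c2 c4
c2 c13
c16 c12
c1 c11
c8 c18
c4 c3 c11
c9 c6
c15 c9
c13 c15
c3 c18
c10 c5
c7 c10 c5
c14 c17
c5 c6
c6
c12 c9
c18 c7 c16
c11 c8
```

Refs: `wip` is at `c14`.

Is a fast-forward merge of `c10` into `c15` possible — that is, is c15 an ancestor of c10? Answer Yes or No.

No

A fast-forward from c15 to c10 is possible iff c15 is an ancestor of c10.
Ancestors of c10: {c10, c5, c6}.
c15 is not among them, so fast-forward is not possible.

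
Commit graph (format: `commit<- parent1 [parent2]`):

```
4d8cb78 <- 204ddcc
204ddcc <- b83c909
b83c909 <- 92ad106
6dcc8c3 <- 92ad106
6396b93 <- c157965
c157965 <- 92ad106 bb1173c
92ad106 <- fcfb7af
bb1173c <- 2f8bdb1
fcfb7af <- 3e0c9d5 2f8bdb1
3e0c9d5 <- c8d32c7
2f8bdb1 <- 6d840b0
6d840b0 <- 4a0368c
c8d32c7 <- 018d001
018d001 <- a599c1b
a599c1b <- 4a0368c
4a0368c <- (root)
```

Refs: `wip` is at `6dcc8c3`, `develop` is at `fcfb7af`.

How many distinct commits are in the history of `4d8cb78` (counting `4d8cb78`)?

12

Walking parent pointers from 4d8cb78: reachable set = {018d001, 204ddcc, 2f8bdb1, 3e0c9d5, 4a0368c, 4d8cb78, 6d840b0, 92ad106, a599c1b, b83c909, c8d32c7, fcfb7af}.
That is 12 commits.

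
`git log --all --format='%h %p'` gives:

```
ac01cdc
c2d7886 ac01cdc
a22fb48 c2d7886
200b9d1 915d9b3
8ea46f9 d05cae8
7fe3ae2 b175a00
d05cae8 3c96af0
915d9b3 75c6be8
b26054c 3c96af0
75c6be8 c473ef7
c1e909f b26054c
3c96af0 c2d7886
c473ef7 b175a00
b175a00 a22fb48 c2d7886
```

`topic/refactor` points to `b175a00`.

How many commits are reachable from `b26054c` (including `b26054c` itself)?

Walking parent pointers from b26054c: reachable set = {3c96af0, ac01cdc, b26054c, c2d7886}.
That is 4 commits.

4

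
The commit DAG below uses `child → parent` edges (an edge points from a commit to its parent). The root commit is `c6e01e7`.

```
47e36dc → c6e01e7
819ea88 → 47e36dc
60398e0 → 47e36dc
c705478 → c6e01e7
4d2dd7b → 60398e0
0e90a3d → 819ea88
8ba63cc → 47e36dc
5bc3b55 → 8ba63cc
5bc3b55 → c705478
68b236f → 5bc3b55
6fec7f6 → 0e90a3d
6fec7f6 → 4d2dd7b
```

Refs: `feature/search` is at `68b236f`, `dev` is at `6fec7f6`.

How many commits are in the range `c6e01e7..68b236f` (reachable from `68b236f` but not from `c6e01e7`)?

Reachable from 68b236f: {47e36dc, 5bc3b55, 68b236f, 8ba63cc, c6e01e7, c705478}.
Reachable from c6e01e7: {c6e01e7}.
In 68b236f's history but not c6e01e7's: {47e36dc, 5bc3b55, 68b236f, 8ba63cc, c705478} — 5 commits.

5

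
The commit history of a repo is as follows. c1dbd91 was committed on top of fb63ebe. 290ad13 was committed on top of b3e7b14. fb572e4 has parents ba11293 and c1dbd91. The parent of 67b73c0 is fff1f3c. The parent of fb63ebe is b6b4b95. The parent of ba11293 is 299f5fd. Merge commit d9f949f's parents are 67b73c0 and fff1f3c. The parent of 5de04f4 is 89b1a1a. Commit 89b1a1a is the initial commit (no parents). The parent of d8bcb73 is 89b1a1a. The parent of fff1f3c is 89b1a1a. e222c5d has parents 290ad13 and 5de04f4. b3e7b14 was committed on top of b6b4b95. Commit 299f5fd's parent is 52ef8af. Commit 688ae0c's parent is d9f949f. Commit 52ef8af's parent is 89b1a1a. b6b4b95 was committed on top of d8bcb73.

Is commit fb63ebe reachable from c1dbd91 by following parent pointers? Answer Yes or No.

Yes

Ancestors of c1dbd91 (commits reachable by following parents): {89b1a1a, b6b4b95, c1dbd91, d8bcb73, fb63ebe}.
fb63ebe is in that set, so it is an ancestor of c1dbd91.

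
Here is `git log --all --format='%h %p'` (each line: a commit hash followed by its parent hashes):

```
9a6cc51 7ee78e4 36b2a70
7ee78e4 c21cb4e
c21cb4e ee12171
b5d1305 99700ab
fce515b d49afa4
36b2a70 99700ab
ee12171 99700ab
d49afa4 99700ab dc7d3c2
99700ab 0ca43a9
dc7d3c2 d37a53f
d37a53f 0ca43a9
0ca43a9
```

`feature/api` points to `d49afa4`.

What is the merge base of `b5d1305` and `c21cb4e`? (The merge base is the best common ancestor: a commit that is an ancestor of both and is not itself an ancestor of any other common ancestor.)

99700ab

Ancestors of b5d1305: {0ca43a9, 99700ab, b5d1305}.
Ancestors of c21cb4e: {0ca43a9, 99700ab, c21cb4e, ee12171}.
Common ancestors: {0ca43a9, 99700ab}.
Among these, 99700ab is not an ancestor of any other common ancestor — it is the merge base.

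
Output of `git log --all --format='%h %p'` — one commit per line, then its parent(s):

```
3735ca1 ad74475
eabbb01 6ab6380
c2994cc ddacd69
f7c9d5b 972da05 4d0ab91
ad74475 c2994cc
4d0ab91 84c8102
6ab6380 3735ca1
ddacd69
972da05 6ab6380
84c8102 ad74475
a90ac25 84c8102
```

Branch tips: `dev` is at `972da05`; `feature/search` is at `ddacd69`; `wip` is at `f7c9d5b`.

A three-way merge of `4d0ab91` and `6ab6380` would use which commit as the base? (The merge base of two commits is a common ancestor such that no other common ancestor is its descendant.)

ad74475

Ancestors of 4d0ab91: {4d0ab91, 84c8102, ad74475, c2994cc, ddacd69}.
Ancestors of 6ab6380: {3735ca1, 6ab6380, ad74475, c2994cc, ddacd69}.
Common ancestors: {ad74475, c2994cc, ddacd69}.
Among these, ad74475 is not an ancestor of any other common ancestor — it is the merge base.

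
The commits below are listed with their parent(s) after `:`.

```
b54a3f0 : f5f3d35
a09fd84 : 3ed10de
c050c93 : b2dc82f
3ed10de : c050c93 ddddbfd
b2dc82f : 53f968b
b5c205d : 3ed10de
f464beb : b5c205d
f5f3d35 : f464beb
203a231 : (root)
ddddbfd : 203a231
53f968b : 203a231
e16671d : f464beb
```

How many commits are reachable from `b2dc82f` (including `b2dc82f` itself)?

3

Walking parent pointers from b2dc82f: reachable set = {203a231, 53f968b, b2dc82f}.
That is 3 commits.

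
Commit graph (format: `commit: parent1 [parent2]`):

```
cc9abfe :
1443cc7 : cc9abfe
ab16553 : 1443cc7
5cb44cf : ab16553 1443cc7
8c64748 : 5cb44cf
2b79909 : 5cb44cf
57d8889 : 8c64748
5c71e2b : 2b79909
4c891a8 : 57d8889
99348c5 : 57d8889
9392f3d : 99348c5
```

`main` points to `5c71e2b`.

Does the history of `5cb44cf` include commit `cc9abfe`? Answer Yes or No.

Ancestors of 5cb44cf (commits reachable by following parents): {1443cc7, 5cb44cf, ab16553, cc9abfe}.
cc9abfe is in that set, so it is an ancestor of 5cb44cf.

Yes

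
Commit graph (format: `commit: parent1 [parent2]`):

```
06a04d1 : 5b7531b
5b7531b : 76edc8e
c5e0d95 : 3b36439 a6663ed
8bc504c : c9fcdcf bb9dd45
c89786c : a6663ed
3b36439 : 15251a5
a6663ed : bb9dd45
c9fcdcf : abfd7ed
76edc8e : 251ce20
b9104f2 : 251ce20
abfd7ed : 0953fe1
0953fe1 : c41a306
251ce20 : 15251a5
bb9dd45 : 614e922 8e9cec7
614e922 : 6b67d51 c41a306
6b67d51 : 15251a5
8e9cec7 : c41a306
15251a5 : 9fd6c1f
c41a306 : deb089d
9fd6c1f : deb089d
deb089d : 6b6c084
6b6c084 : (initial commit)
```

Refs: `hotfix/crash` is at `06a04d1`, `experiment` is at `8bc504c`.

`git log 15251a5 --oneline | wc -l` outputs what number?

4

Walking parent pointers from 15251a5: reachable set = {15251a5, 6b6c084, 9fd6c1f, deb089d}.
That is 4 commits.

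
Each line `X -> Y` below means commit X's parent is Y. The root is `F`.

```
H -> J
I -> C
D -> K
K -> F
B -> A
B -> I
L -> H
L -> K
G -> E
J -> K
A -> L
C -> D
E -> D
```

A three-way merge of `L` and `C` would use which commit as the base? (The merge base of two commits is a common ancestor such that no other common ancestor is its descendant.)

Ancestors of L: {F, H, J, K, L}.
Ancestors of C: {C, D, F, K}.
Common ancestors: {F, K}.
Among these, K is not an ancestor of any other common ancestor — it is the merge base.

K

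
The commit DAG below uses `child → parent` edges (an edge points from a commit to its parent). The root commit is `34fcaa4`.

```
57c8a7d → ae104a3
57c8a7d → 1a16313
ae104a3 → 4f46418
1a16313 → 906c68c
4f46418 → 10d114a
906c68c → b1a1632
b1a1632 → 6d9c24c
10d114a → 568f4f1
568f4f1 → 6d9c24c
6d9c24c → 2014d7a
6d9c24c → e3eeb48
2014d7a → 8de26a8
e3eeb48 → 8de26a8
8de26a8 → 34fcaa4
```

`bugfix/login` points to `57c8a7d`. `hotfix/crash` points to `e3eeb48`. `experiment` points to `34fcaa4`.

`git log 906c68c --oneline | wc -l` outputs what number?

7

Walking parent pointers from 906c68c: reachable set = {2014d7a, 34fcaa4, 6d9c24c, 8de26a8, 906c68c, b1a1632, e3eeb48}.
That is 7 commits.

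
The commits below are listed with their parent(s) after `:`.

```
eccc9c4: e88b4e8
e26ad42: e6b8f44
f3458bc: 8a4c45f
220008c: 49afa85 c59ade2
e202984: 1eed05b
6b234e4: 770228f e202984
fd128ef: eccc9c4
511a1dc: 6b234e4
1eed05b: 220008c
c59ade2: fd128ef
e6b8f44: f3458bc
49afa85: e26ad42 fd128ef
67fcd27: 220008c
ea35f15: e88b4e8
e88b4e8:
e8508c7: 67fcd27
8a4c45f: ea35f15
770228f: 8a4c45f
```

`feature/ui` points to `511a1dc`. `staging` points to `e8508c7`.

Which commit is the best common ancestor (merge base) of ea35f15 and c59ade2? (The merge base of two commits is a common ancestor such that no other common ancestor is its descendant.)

e88b4e8

Ancestors of ea35f15: {e88b4e8, ea35f15}.
Ancestors of c59ade2: {c59ade2, e88b4e8, eccc9c4, fd128ef}.
Common ancestors: {e88b4e8}.
The only common ancestor is e88b4e8, so it is the merge base.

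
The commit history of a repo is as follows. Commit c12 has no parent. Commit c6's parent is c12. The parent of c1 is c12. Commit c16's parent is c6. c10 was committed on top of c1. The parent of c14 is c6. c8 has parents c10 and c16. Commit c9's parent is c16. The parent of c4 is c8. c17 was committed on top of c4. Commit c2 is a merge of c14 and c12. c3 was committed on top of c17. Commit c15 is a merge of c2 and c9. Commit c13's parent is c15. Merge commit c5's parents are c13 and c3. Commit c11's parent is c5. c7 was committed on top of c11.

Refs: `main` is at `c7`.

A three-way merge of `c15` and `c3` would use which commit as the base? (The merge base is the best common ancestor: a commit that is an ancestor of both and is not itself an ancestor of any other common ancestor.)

c16

Ancestors of c15: {c12, c14, c15, c16, c2, c6, c9}.
Ancestors of c3: {c1, c10, c12, c16, c17, c3, c4, c6, c8}.
Common ancestors: {c12, c16, c6}.
Among these, c16 is not an ancestor of any other common ancestor — it is the merge base.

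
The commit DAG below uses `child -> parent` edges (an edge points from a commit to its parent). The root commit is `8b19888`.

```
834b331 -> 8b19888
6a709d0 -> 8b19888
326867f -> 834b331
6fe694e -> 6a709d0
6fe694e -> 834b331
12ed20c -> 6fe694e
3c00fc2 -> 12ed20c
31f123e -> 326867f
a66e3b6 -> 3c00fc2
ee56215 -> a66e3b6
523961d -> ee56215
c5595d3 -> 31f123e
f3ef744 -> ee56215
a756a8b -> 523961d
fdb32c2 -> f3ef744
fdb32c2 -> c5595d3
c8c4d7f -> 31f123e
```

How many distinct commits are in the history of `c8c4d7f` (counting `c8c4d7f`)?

Walking parent pointers from c8c4d7f: reachable set = {31f123e, 326867f, 834b331, 8b19888, c8c4d7f}.
That is 5 commits.

5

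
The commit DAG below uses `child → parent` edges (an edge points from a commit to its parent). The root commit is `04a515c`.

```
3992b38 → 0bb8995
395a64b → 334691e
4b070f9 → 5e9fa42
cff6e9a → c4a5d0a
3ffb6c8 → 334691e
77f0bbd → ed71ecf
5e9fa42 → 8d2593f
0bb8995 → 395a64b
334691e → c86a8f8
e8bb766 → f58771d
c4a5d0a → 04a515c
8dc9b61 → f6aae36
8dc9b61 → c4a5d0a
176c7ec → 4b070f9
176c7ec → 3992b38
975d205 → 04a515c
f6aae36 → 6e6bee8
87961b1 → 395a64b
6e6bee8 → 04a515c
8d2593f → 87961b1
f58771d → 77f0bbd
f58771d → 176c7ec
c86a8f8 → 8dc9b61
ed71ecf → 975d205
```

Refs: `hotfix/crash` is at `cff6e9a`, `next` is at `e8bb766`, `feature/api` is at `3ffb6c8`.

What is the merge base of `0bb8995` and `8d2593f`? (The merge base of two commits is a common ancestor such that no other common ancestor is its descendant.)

Ancestors of 0bb8995: {04a515c, 0bb8995, 334691e, 395a64b, 6e6bee8, 8dc9b61, c4a5d0a, c86a8f8, f6aae36}.
Ancestors of 8d2593f: {04a515c, 334691e, 395a64b, 6e6bee8, 87961b1, 8d2593f, 8dc9b61, c4a5d0a, c86a8f8, f6aae36}.
Common ancestors: {04a515c, 334691e, 395a64b, 6e6bee8, 8dc9b61, c4a5d0a, c86a8f8, f6aae36}.
Among these, 395a64b is not an ancestor of any other common ancestor — it is the merge base.

395a64b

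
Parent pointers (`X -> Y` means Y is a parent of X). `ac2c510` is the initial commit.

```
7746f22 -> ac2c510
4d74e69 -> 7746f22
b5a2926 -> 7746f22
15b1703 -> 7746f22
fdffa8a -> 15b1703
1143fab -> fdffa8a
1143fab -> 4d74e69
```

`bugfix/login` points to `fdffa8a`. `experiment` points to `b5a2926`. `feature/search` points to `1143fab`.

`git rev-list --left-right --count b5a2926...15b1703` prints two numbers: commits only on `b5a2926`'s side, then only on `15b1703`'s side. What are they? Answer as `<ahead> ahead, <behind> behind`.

1 ahead, 1 behind

Reachable from b5a2926: {7746f22, ac2c510, b5a2926}.
Reachable from 15b1703: {15b1703, 7746f22, ac2c510}.
Only in b5a2926's history (ahead): {b5a2926} — 1.
Only in 15b1703's history (behind): {15b1703} — 1.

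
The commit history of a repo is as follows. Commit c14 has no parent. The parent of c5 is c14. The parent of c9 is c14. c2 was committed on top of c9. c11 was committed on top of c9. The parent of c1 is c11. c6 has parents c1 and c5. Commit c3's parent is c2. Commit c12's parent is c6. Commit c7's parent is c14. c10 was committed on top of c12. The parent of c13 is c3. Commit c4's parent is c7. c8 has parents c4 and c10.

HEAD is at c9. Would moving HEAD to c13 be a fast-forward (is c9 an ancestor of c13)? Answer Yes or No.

Yes

A fast-forward from c9 to c13 is possible iff c9 is an ancestor of c13.
Ancestors of c13: {c13, c14, c2, c3, c9}.
c9 is among them, so fast-forward is possible.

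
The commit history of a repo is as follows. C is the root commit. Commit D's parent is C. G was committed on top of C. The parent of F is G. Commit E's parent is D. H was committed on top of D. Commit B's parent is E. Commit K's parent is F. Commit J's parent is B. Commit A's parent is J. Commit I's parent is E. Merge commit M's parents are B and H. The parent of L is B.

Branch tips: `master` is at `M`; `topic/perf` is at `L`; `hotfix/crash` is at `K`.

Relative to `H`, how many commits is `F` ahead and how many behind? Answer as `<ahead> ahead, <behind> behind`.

2 ahead, 2 behind

Reachable from F: {C, F, G}.
Reachable from H: {C, D, H}.
Only in F's history (ahead): {F, G} — 2.
Only in H's history (behind): {D, H} — 2.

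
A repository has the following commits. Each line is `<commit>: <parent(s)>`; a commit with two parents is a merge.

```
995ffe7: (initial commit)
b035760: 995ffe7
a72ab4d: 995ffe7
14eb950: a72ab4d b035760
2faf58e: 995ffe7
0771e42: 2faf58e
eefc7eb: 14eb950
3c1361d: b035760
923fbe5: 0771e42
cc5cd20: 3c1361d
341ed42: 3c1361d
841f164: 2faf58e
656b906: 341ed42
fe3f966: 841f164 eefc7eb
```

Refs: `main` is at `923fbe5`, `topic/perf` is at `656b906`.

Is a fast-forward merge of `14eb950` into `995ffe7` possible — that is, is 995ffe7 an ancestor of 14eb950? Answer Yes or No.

A fast-forward from 995ffe7 to 14eb950 is possible iff 995ffe7 is an ancestor of 14eb950.
Ancestors of 14eb950: {14eb950, 995ffe7, a72ab4d, b035760}.
995ffe7 is among them, so fast-forward is possible.

Yes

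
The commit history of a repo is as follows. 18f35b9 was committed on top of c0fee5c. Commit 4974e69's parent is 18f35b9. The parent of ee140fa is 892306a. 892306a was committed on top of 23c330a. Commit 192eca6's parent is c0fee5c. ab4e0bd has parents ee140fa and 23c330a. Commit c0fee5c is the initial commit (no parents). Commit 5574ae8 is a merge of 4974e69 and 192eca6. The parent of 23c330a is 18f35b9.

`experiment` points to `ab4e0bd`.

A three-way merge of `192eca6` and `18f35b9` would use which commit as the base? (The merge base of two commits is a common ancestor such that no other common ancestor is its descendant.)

c0fee5c

Ancestors of 192eca6: {192eca6, c0fee5c}.
Ancestors of 18f35b9: {18f35b9, c0fee5c}.
Common ancestors: {c0fee5c}.
The only common ancestor is c0fee5c, so it is the merge base.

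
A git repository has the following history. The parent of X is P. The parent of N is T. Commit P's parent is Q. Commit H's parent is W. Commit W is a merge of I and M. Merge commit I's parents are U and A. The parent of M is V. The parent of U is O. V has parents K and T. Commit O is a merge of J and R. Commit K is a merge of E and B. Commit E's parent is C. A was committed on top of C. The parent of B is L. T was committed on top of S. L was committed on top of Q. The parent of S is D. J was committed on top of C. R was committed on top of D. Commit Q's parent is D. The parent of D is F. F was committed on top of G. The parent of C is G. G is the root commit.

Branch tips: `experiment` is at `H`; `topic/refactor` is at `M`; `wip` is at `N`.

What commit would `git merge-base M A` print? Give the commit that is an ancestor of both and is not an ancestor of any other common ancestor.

C

Ancestors of M: {B, C, D, E, F, G, K, L, M, Q, S, T, V}.
Ancestors of A: {A, C, G}.
Common ancestors: {C, G}.
Among these, C is not an ancestor of any other common ancestor — it is the merge base.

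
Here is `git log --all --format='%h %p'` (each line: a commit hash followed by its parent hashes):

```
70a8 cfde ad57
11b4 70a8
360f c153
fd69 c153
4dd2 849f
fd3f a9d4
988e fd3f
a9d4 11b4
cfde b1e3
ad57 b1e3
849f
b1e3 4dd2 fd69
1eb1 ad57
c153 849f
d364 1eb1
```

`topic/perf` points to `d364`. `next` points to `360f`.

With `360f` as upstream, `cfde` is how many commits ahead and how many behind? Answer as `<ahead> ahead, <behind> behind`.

Reachable from cfde: {4dd2, 849f, b1e3, c153, cfde, fd69}.
Reachable from 360f: {360f, 849f, c153}.
Only in cfde's history (ahead): {4dd2, b1e3, cfde, fd69} — 4.
Only in 360f's history (behind): {360f} — 1.

4 ahead, 1 behind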